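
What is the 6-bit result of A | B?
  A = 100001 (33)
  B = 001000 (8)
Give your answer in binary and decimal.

Apply | to each column (1 where either bit is 1):
  100001
| 001000
--------
  101001

Answer: 101001 (41)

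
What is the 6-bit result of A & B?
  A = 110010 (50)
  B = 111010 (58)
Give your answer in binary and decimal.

Apply & to each column (1 only where both bits are 1):
  110010
& 111010
--------
  110010

Answer: 110010 (50)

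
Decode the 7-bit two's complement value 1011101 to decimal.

MSB is 1, so the value is negative. Find the magnitude:
1. Invert bits:  0100010
2. Add 1:        0100011  = 35
3. Apply sign:   -35

Answer: -35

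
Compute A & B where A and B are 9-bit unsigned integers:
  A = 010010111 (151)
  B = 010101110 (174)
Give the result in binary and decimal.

Apply & to each column (1 only where both bits are 1):
  010010111
& 010101110
-----------
  010000110

Answer: 010000110 (134)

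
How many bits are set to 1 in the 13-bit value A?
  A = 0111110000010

0111110000010
1-bits at positions (from bit 0 = LSB): 1, 7, 8, 9, 10, 11
Count = 6

Answer: 6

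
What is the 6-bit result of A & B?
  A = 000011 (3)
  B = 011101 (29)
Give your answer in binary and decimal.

Apply & to each column (1 only where both bits are 1):
  000011
& 011101
--------
  000001

Answer: 000001 (1)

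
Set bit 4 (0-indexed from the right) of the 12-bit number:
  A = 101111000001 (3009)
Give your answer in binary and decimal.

Mask = 1 << 4 = 000000010000
Bit 4 of A is 0, so OR-ing with the mask flips it to 1.
  101111000001
| 000000010000
--------------
  101111010001

Answer: 101111010001 (3025)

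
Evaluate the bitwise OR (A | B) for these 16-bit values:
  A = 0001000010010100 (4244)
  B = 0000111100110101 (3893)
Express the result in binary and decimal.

Apply | to each column (1 where either bit is 1):
  0001000010010100
| 0000111100110101
------------------
  0001111110110101

Answer: 0001111110110101 (8117)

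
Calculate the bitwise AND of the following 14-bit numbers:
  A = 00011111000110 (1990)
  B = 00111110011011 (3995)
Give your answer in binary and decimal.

Apply & to each column (1 only where both bits are 1):
  00011111000110
& 00111110011011
----------------
  00011110000010

Answer: 00011110000010 (1922)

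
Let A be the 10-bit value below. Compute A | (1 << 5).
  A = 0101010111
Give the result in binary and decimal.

Mask = 1 << 5 = 0000100000
Bit 5 of A is 0, so OR-ing with the mask flips it to 1.
  0101010111
| 0000100000
------------
  0101110111

Answer: 0101110111 (375)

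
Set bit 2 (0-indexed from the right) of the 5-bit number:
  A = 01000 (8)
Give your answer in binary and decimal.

Mask = 1 << 2 = 00100
Bit 2 of A is 0, so OR-ing with the mask flips it to 1.
  01000
| 00100
-------
  01100

Answer: 01100 (12)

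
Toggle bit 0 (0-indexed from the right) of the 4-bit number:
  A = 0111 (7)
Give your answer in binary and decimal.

Mask = 1 << 0 = 0001
Bit 0 of A is 1; XOR with the mask flips it to 0.
  0111
^ 0001
------
  0110

Answer: 0110 (6)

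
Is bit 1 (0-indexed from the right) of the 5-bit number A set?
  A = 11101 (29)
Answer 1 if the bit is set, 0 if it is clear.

Bit 1 is the 2nd from the right.
  11101
     ^
That bit is 0.

Answer: 0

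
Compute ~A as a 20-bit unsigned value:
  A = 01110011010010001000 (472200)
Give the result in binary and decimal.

Flip each bit (0->1, 1->0):
  01110011010010001000
  10001100101101110111

Answer: 10001100101101110111 (576375)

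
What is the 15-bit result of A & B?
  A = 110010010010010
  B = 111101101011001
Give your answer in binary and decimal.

Apply & to each column (1 only where both bits are 1):
  110010010010010
& 111101101011001
-----------------
  110000000010000

Answer: 110000000010000 (24592)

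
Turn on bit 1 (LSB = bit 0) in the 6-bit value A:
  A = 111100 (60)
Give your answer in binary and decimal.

Mask = 1 << 1 = 000010
Bit 1 of A is 0, so OR-ing with the mask flips it to 1.
  111100
| 000010
--------
  111110

Answer: 111110 (62)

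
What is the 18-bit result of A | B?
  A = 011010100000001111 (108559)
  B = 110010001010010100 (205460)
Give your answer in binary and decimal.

Apply | to each column (1 where either bit is 1):
  011010100000001111
| 110010001010010100
--------------------
  111010101010011111

Answer: 111010101010011111 (240287)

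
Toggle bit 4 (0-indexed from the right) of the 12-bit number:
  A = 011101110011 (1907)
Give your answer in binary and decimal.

Mask = 1 << 4 = 000000010000
Bit 4 of A is 1; XOR with the mask flips it to 0.
  011101110011
^ 000000010000
--------------
  011101100011

Answer: 011101100011 (1891)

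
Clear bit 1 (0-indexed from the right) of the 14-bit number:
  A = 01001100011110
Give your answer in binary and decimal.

Mask = ~(1 << 1) = 11111111111101
Bit 1 of A is 1, so AND-ing with the mask clears it to 0.
  01001100011110
& 11111111111101
----------------
  01001100011100

Answer: 01001100011100 (4892)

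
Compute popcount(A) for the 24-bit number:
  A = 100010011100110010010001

100010011100110010010001
1-bits at positions (from bit 0 = LSB): 0, 4, 7, 10, 11, 14, 15, 16, 19, 23
Count = 10

Answer: 10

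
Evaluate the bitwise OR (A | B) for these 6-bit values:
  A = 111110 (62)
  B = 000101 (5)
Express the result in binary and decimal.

Apply | to each column (1 where either bit is 1):
  111110
| 000101
--------
  111111

Answer: 111111 (63)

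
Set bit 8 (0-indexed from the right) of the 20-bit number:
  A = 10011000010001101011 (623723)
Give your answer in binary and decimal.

Mask = 1 << 8 = 00000000000100000000
Bit 8 of A is 0, so OR-ing with the mask flips it to 1.
  10011000010001101011
| 00000000000100000000
----------------------
  10011000010101101011

Answer: 10011000010101101011 (623979)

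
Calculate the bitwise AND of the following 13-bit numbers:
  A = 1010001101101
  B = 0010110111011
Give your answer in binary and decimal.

Apply & to each column (1 only where both bits are 1):
  1010001101101
& 0010110111011
---------------
  0010000101001

Answer: 0010000101001 (1065)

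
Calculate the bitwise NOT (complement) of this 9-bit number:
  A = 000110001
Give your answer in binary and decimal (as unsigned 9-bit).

Flip each bit (0->1, 1->0):
  000110001
  111001110

Answer: 111001110 (462)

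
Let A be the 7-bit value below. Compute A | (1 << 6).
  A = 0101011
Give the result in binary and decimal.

Mask = 1 << 6 = 1000000
Bit 6 of A is 0, so OR-ing with the mask flips it to 1.
  0101011
| 1000000
---------
  1101011

Answer: 1101011 (107)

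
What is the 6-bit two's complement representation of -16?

1. Binary of +16:  010000
2. Invert bits:     101111
3. Add 1:           110000

Answer: 110000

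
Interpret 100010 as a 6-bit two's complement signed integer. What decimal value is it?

MSB is 1, so the value is negative. Find the magnitude:
1. Invert bits:  011101
2. Add 1:        011110  = 30
3. Apply sign:   -30

Answer: -30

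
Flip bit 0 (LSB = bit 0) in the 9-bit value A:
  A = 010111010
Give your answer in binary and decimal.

Mask = 1 << 0 = 000000001
Bit 0 of A is 0; XOR with the mask flips it to 1.
  010111010
^ 000000001
-----------
  010111011

Answer: 010111011 (187)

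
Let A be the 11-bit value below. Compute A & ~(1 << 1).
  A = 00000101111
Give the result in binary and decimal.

Mask = ~(1 << 1) = 11111111101
Bit 1 of A is 1, so AND-ing with the mask clears it to 0.
  00000101111
& 11111111101
-------------
  00000101101

Answer: 00000101101 (45)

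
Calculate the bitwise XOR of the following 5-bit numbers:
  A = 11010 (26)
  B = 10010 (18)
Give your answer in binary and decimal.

Apply ^ to each column (1 where bits differ):
  11010
^ 10010
-------
  01000

Answer: 01000 (8)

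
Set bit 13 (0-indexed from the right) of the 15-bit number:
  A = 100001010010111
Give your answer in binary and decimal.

Mask = 1 << 13 = 010000000000000
Bit 13 of A is 0, so OR-ing with the mask flips it to 1.
  100001010010111
| 010000000000000
-----------------
  110001010010111

Answer: 110001010010111 (25239)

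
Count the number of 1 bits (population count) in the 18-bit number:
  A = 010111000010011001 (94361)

010111000010011001
1-bits at positions (from bit 0 = LSB): 0, 3, 4, 7, 12, 13, 14, 16
Count = 8

Answer: 8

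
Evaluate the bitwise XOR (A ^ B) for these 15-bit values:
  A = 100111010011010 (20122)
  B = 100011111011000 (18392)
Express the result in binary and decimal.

Apply ^ to each column (1 where bits differ):
  100111010011010
^ 100011111011000
-----------------
  000100101000010

Answer: 000100101000010 (2370)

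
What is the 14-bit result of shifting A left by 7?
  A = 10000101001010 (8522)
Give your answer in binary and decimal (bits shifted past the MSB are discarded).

Shift left by 7: drop the top 7 bit(s), append 7 zero(s) on the right.
  10000101001010  ->  discard [1000010], keep [1001010], append 0000000
= 10010100000000

Answer: 10010100000000 (9472)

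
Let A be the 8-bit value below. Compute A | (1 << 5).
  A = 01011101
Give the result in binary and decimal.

Mask = 1 << 5 = 00100000
Bit 5 of A is 0, so OR-ing with the mask flips it to 1.
  01011101
| 00100000
----------
  01111101

Answer: 01111101 (125)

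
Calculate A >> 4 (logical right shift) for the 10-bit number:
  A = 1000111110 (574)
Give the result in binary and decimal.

Logical shift right by 4: drop the bottom 4 bit(s), prepend 4 zero(s) on the left.
  1000111110  ->  keep [100011], discard [1110], prepend 0000
= 0000100011

Answer: 0000100011 (35)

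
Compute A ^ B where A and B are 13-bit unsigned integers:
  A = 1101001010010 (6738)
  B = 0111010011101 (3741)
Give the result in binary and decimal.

Apply ^ to each column (1 where bits differ):
  1101001010010
^ 0111010011101
---------------
  1010011001111

Answer: 1010011001111 (5327)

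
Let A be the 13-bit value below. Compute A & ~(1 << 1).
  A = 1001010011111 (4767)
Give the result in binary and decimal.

Mask = ~(1 << 1) = 1111111111101
Bit 1 of A is 1, so AND-ing with the mask clears it to 0.
  1001010011111
& 1111111111101
---------------
  1001010011101

Answer: 1001010011101 (4765)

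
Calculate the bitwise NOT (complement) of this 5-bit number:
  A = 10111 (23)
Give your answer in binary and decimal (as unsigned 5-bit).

Flip each bit (0->1, 1->0):
  10111
  01000

Answer: 01000 (8)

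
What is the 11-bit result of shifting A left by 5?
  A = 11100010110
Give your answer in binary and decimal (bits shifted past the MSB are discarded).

Shift left by 5: drop the top 5 bit(s), append 5 zero(s) on the right.
  11100010110  ->  discard [11100], keep [010110], append 00000
= 01011000000

Answer: 01011000000 (704)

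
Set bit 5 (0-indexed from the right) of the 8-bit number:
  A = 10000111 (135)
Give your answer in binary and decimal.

Mask = 1 << 5 = 00100000
Bit 5 of A is 0, so OR-ing with the mask flips it to 1.
  10000111
| 00100000
----------
  10100111

Answer: 10100111 (167)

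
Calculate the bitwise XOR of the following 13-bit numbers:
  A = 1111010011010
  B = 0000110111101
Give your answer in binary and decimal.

Apply ^ to each column (1 where bits differ):
  1111010011010
^ 0000110111101
---------------
  1111100100111

Answer: 1111100100111 (7975)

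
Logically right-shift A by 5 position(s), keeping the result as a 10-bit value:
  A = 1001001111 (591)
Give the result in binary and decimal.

Logical shift right by 5: drop the bottom 5 bit(s), prepend 5 zero(s) on the left.
  1001001111  ->  keep [10010], discard [01111], prepend 00000
= 0000010010

Answer: 0000010010 (18)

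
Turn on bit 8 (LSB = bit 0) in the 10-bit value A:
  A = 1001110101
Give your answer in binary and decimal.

Mask = 1 << 8 = 0100000000
Bit 8 of A is 0, so OR-ing with the mask flips it to 1.
  1001110101
| 0100000000
------------
  1101110101

Answer: 1101110101 (885)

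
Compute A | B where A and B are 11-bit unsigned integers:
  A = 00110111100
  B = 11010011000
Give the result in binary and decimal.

Apply | to each column (1 where either bit is 1):
  00110111100
| 11010011000
-------------
  11110111100

Answer: 11110111100 (1980)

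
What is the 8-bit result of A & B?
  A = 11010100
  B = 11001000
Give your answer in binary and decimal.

Apply & to each column (1 only where both bits are 1):
  11010100
& 11001000
----------
  11000000

Answer: 11000000 (192)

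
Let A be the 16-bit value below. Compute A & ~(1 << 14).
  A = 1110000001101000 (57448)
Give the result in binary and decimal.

Mask = ~(1 << 14) = 1011111111111111
Bit 14 of A is 1, so AND-ing with the mask clears it to 0.
  1110000001101000
& 1011111111111111
------------------
  1010000001101000

Answer: 1010000001101000 (41064)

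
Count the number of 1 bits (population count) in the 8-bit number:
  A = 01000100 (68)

01000100
1-bits at positions (from bit 0 = LSB): 2, 6
Count = 2

Answer: 2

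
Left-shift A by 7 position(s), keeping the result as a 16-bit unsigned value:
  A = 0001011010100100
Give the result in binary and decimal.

Shift left by 7: drop the top 7 bit(s), append 7 zero(s) on the right.
  0001011010100100  ->  discard [0001011], keep [010100100], append 0000000
= 0101001000000000

Answer: 0101001000000000 (20992)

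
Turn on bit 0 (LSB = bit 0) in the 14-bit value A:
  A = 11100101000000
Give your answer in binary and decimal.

Mask = 1 << 0 = 00000000000001
Bit 0 of A is 0, so OR-ing with the mask flips it to 1.
  11100101000000
| 00000000000001
----------------
  11100101000001

Answer: 11100101000001 (14657)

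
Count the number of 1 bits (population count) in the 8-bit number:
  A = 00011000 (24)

00011000
1-bits at positions (from bit 0 = LSB): 3, 4
Count = 2

Answer: 2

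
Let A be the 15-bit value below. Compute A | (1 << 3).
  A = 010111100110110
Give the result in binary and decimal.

Mask = 1 << 3 = 000000000001000
Bit 3 of A is 0, so OR-ing with the mask flips it to 1.
  010111100110110
| 000000000001000
-----------------
  010111100111110

Answer: 010111100111110 (12094)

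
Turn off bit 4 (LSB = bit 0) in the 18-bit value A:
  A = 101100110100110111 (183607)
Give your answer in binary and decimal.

Mask = ~(1 << 4) = 111111111111101111
Bit 4 of A is 1, so AND-ing with the mask clears it to 0.
  101100110100110111
& 111111111111101111
--------------------
  101100110100100111

Answer: 101100110100100111 (183591)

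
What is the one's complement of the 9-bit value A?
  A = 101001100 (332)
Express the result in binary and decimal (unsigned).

Flip each bit (0->1, 1->0):
  101001100
  010110011

Answer: 010110011 (179)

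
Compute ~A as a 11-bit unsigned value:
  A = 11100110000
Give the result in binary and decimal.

Flip each bit (0->1, 1->0):
  11100110000
  00011001111

Answer: 00011001111 (207)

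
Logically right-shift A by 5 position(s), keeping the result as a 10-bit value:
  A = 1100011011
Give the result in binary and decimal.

Logical shift right by 5: drop the bottom 5 bit(s), prepend 5 zero(s) on the left.
  1100011011  ->  keep [11000], discard [11011], prepend 00000
= 0000011000

Answer: 0000011000 (24)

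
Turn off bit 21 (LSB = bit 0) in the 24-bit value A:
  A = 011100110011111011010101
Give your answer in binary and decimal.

Mask = ~(1 << 21) = 110111111111111111111111
Bit 21 of A is 1, so AND-ing with the mask clears it to 0.
  011100110011111011010101
& 110111111111111111111111
--------------------------
  010100110011111011010101

Answer: 010100110011111011010101 (5455573)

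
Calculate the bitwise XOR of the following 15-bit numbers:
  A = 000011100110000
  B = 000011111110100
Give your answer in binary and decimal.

Apply ^ to each column (1 where bits differ):
  000011100110000
^ 000011111110100
-----------------
  000000011000100

Answer: 000000011000100 (196)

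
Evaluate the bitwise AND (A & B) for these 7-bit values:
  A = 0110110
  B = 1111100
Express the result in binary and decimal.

Apply & to each column (1 only where both bits are 1):
  0110110
& 1111100
---------
  0110100

Answer: 0110100 (52)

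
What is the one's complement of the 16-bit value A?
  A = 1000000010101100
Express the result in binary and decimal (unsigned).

Flip each bit (0->1, 1->0):
  1000000010101100
  0111111101010011

Answer: 0111111101010011 (32595)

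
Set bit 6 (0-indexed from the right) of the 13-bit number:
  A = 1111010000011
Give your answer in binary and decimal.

Mask = 1 << 6 = 0000001000000
Bit 6 of A is 0, so OR-ing with the mask flips it to 1.
  1111010000011
| 0000001000000
---------------
  1111011000011

Answer: 1111011000011 (7875)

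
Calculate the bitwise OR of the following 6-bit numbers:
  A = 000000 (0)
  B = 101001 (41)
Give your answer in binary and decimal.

Apply | to each column (1 where either bit is 1):
  000000
| 101001
--------
  101001

Answer: 101001 (41)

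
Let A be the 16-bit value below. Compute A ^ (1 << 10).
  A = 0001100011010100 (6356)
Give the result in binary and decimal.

Mask = 1 << 10 = 0000010000000000
Bit 10 of A is 0; XOR with the mask flips it to 1.
  0001100011010100
^ 0000010000000000
------------------
  0001110011010100

Answer: 0001110011010100 (7380)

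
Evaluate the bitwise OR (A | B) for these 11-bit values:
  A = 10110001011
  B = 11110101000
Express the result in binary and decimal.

Apply | to each column (1 where either bit is 1):
  10110001011
| 11110101000
-------------
  11110101011

Answer: 11110101011 (1963)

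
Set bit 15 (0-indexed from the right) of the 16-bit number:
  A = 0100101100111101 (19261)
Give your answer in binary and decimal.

Mask = 1 << 15 = 1000000000000000
Bit 15 of A is 0, so OR-ing with the mask flips it to 1.
  0100101100111101
| 1000000000000000
------------------
  1100101100111101

Answer: 1100101100111101 (52029)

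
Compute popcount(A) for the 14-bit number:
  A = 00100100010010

00100100010010
1-bits at positions (from bit 0 = LSB): 1, 4, 8, 11
Count = 4

Answer: 4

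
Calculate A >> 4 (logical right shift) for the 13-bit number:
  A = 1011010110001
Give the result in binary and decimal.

Logical shift right by 4: drop the bottom 4 bit(s), prepend 4 zero(s) on the left.
  1011010110001  ->  keep [101101011], discard [0001], prepend 0000
= 0000101101011

Answer: 0000101101011 (363)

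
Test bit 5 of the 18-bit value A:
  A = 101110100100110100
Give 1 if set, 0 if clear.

Bit 5 is the 6th from the right.
  101110100100110100
              ^
That bit is 1.

Answer: 1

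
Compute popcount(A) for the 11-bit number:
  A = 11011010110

11011010110
1-bits at positions (from bit 0 = LSB): 1, 2, 4, 6, 7, 9, 10
Count = 7

Answer: 7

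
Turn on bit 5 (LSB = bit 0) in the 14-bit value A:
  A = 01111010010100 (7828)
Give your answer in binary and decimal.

Mask = 1 << 5 = 00000000100000
Bit 5 of A is 0, so OR-ing with the mask flips it to 1.
  01111010010100
| 00000000100000
----------------
  01111010110100

Answer: 01111010110100 (7860)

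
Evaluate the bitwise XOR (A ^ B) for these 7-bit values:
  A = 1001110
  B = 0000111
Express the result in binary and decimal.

Apply ^ to each column (1 where bits differ):
  1001110
^ 0000111
---------
  1001001

Answer: 1001001 (73)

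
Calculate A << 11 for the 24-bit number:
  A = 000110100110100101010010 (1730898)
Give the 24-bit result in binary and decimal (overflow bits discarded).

Shift left by 11: drop the top 11 bit(s), append 11 zero(s) on the right.
  000110100110100101010010  ->  discard [00011010011], keep [0100101010010], append 00000000000
= 010010101001000000000000

Answer: 010010101001000000000000 (4886528)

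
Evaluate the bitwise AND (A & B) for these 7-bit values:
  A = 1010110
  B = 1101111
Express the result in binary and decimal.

Apply & to each column (1 only where both bits are 1):
  1010110
& 1101111
---------
  1000110

Answer: 1000110 (70)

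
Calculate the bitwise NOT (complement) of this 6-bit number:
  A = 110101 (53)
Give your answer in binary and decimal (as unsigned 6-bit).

Flip each bit (0->1, 1->0):
  110101
  001010

Answer: 001010 (10)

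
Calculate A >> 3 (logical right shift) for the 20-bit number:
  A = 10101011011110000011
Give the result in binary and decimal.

Logical shift right by 3: drop the bottom 3 bit(s), prepend 3 zero(s) on the left.
  10101011011110000011  ->  keep [10101011011110000], discard [011], prepend 000
= 00010101011011110000

Answer: 00010101011011110000 (87792)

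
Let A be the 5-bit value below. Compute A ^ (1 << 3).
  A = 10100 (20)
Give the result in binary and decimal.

Mask = 1 << 3 = 01000
Bit 3 of A is 0; XOR with the mask flips it to 1.
  10100
^ 01000
-------
  11100

Answer: 11100 (28)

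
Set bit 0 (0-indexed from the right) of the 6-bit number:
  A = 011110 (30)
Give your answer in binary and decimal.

Mask = 1 << 0 = 000001
Bit 0 of A is 0, so OR-ing with the mask flips it to 1.
  011110
| 000001
--------
  011111

Answer: 011111 (31)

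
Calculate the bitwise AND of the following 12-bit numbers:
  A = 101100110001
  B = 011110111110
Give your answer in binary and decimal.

Apply & to each column (1 only where both bits are 1):
  101100110001
& 011110111110
--------------
  001100110000

Answer: 001100110000 (816)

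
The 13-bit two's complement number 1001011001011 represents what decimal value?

MSB is 1, so the value is negative. Find the magnitude:
1. Invert bits:  0110100110100
2. Add 1:        0110100110101  = 3381
3. Apply sign:   -3381

Answer: -3381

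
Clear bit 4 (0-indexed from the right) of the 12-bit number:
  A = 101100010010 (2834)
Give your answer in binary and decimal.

Mask = ~(1 << 4) = 111111101111
Bit 4 of A is 1, so AND-ing with the mask clears it to 0.
  101100010010
& 111111101111
--------------
  101100000010

Answer: 101100000010 (2818)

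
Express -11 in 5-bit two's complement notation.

1. Binary of +11:  01011
2. Invert bits:     10100
3. Add 1:           10101

Answer: 10101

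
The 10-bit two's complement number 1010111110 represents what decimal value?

MSB is 1, so the value is negative. Find the magnitude:
1. Invert bits:  0101000001
2. Add 1:        0101000010  = 322
3. Apply sign:   -322

Answer: -322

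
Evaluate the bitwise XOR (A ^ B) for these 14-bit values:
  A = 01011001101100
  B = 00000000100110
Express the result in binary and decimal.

Apply ^ to each column (1 where bits differ):
  01011001101100
^ 00000000100110
----------------
  01011001001010

Answer: 01011001001010 (5706)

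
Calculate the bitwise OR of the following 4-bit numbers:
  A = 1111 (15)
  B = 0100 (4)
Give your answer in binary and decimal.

Apply | to each column (1 where either bit is 1):
  1111
| 0100
------
  1111

Answer: 1111 (15)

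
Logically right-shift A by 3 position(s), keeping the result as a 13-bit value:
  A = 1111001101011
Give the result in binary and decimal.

Logical shift right by 3: drop the bottom 3 bit(s), prepend 3 zero(s) on the left.
  1111001101011  ->  keep [1111001101], discard [011], prepend 000
= 0001111001101

Answer: 0001111001101 (973)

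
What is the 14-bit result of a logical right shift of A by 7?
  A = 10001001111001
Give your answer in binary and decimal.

Logical shift right by 7: drop the bottom 7 bit(s), prepend 7 zero(s) on the left.
  10001001111001  ->  keep [1000100], discard [1111001], prepend 0000000
= 00000001000100

Answer: 00000001000100 (68)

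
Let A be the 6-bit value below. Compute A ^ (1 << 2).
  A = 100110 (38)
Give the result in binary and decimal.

Mask = 1 << 2 = 000100
Bit 2 of A is 1; XOR with the mask flips it to 0.
  100110
^ 000100
--------
  100010

Answer: 100010 (34)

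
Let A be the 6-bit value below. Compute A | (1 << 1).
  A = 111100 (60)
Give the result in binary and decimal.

Mask = 1 << 1 = 000010
Bit 1 of A is 0, so OR-ing with the mask flips it to 1.
  111100
| 000010
--------
  111110

Answer: 111110 (62)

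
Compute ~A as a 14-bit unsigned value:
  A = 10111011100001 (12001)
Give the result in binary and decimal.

Flip each bit (0->1, 1->0):
  10111011100001
  01000100011110

Answer: 01000100011110 (4382)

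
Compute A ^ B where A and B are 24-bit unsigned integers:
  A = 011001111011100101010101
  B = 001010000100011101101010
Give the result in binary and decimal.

Apply ^ to each column (1 where bits differ):
  011001111011100101010101
^ 001010000100011101101010
--------------------------
  010011111111111000111111

Answer: 010011111111111000111111 (5242431)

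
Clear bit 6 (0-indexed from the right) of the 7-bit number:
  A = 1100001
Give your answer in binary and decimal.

Mask = ~(1 << 6) = 0111111
Bit 6 of A is 1, so AND-ing with the mask clears it to 0.
  1100001
& 0111111
---------
  0100001

Answer: 0100001 (33)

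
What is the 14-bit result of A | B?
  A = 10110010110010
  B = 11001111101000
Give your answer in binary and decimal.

Apply | to each column (1 where either bit is 1):
  10110010110010
| 11001111101000
----------------
  11111111111010

Answer: 11111111111010 (16378)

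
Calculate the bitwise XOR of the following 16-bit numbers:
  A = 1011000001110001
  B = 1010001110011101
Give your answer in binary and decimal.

Apply ^ to each column (1 where bits differ):
  1011000001110001
^ 1010001110011101
------------------
  0001001111101100

Answer: 0001001111101100 (5100)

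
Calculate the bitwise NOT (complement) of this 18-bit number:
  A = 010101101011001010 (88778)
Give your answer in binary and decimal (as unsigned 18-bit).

Flip each bit (0->1, 1->0):
  010101101011001010
  101010010100110101

Answer: 101010010100110101 (173365)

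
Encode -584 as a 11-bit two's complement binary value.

1. Binary of +584:  01001001000
2. Invert bits:     10110110111
3. Add 1:           10110111000

Answer: 10110111000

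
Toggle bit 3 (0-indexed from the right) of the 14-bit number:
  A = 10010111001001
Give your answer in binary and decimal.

Mask = 1 << 3 = 00000000001000
Bit 3 of A is 1; XOR with the mask flips it to 0.
  10010111001001
^ 00000000001000
----------------
  10010111000001

Answer: 10010111000001 (9665)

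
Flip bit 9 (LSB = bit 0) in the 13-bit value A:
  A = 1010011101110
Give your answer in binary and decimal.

Mask = 1 << 9 = 0001000000000
Bit 9 of A is 0; XOR with the mask flips it to 1.
  1010011101110
^ 0001000000000
---------------
  1011011101110

Answer: 1011011101110 (5870)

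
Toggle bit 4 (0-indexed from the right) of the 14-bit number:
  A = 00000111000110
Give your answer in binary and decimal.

Mask = 1 << 4 = 00000000010000
Bit 4 of A is 0; XOR with the mask flips it to 1.
  00000111000110
^ 00000000010000
----------------
  00000111010110

Answer: 00000111010110 (470)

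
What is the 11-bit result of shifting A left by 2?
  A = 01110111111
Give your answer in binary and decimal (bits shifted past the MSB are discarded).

Shift left by 2: drop the top 2 bit(s), append 2 zero(s) on the right.
  01110111111  ->  discard [01], keep [110111111], append 00
= 11011111100

Answer: 11011111100 (1788)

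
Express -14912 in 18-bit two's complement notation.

1. Binary of +14912:  000011101001000000
2. Invert bits:     111100010110111111
3. Add 1:           111100010111000000

Answer: 111100010111000000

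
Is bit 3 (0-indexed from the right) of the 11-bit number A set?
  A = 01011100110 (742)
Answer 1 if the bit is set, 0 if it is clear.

Bit 3 is the 4th from the right.
  01011100110
         ^
That bit is 0.

Answer: 0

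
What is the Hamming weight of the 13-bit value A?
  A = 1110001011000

1110001011000
1-bits at positions (from bit 0 = LSB): 3, 4, 6, 10, 11, 12
Count = 6

Answer: 6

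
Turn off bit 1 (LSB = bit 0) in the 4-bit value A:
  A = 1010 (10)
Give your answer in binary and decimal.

Mask = ~(1 << 1) = 1101
Bit 1 of A is 1, so AND-ing with the mask clears it to 0.
  1010
& 1101
------
  1000

Answer: 1000 (8)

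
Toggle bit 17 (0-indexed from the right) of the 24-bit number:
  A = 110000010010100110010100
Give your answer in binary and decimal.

Mask = 1 << 17 = 000000100000000000000000
Bit 17 of A is 0; XOR with the mask flips it to 1.
  110000010010100110010100
^ 000000100000000000000000
--------------------------
  110000110010100110010100

Answer: 110000110010100110010100 (12790164)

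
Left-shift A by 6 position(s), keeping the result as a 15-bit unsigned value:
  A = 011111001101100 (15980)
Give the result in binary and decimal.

Shift left by 6: drop the top 6 bit(s), append 6 zero(s) on the right.
  011111001101100  ->  discard [011111], keep [001101100], append 000000
= 001101100000000

Answer: 001101100000000 (6912)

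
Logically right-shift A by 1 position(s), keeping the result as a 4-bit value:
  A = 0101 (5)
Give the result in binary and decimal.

Logical shift right by 1: drop the bottom 1 bit(s), prepend 1 zero(s) on the left.
  0101  ->  keep [010], discard [1], prepend 0
= 0010

Answer: 0010 (2)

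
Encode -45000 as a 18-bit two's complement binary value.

1. Binary of +45000:  001010111111001000
2. Invert bits:     110101000000110111
3. Add 1:           110101000000111000

Answer: 110101000000111000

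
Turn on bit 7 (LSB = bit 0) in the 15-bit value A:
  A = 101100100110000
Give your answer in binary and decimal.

Mask = 1 << 7 = 000000010000000
Bit 7 of A is 0, so OR-ing with the mask flips it to 1.
  101100100110000
| 000000010000000
-----------------
  101100110110000

Answer: 101100110110000 (22960)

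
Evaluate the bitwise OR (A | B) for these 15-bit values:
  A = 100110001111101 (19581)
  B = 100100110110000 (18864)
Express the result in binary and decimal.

Apply | to each column (1 where either bit is 1):
  100110001111101
| 100100110110000
-----------------
  100110111111101

Answer: 100110111111101 (19965)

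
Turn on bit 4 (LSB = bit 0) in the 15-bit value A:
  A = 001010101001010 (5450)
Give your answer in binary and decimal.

Mask = 1 << 4 = 000000000010000
Bit 4 of A is 0, so OR-ing with the mask flips it to 1.
  001010101001010
| 000000000010000
-----------------
  001010101011010

Answer: 001010101011010 (5466)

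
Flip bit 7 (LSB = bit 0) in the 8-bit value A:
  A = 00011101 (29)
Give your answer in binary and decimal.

Mask = 1 << 7 = 10000000
Bit 7 of A is 0; XOR with the mask flips it to 1.
  00011101
^ 10000000
----------
  10011101

Answer: 10011101 (157)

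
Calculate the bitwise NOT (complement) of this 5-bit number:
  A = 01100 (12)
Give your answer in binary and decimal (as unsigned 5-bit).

Flip each bit (0->1, 1->0):
  01100
  10011

Answer: 10011 (19)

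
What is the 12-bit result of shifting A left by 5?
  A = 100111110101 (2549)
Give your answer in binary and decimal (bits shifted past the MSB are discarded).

Shift left by 5: drop the top 5 bit(s), append 5 zero(s) on the right.
  100111110101  ->  discard [10011], keep [1110101], append 00000
= 111010100000

Answer: 111010100000 (3744)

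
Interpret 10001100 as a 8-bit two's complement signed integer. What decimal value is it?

MSB is 1, so the value is negative. Find the magnitude:
1. Invert bits:  01110011
2. Add 1:        01110100  = 116
3. Apply sign:   -116

Answer: -116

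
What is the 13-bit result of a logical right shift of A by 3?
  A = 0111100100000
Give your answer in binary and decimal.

Logical shift right by 3: drop the bottom 3 bit(s), prepend 3 zero(s) on the left.
  0111100100000  ->  keep [0111100100], discard [000], prepend 000
= 0000111100100

Answer: 0000111100100 (484)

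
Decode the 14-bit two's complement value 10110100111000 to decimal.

MSB is 1, so the value is negative. Find the magnitude:
1. Invert bits:  01001011000111
2. Add 1:        01001011001000  = 4808
3. Apply sign:   -4808

Answer: -4808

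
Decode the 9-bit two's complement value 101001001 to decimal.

MSB is 1, so the value is negative. Find the magnitude:
1. Invert bits:  010110110
2. Add 1:        010110111  = 183
3. Apply sign:   -183

Answer: -183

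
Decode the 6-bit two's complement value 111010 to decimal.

MSB is 1, so the value is negative. Find the magnitude:
1. Invert bits:  000101
2. Add 1:        000110  = 6
3. Apply sign:   -6

Answer: -6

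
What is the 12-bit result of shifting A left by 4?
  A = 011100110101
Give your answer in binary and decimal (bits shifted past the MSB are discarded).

Shift left by 4: drop the top 4 bit(s), append 4 zero(s) on the right.
  011100110101  ->  discard [0111], keep [00110101], append 0000
= 001101010000

Answer: 001101010000 (848)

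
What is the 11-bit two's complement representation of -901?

1. Binary of +901:  01110000101
2. Invert bits:     10001111010
3. Add 1:           10001111011

Answer: 10001111011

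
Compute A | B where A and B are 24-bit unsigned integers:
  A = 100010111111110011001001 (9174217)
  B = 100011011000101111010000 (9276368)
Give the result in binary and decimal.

Apply | to each column (1 where either bit is 1):
  100010111111110011001001
| 100011011000101111010000
--------------------------
  100011111111111111011001

Answer: 100011111111111111011001 (9437145)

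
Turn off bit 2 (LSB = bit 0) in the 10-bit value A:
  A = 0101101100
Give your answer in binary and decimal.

Mask = ~(1 << 2) = 1111111011
Bit 2 of A is 1, so AND-ing with the mask clears it to 0.
  0101101100
& 1111111011
------------
  0101101000

Answer: 0101101000 (360)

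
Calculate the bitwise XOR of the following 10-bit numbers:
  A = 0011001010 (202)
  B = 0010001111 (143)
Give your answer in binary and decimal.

Apply ^ to each column (1 where bits differ):
  0011001010
^ 0010001111
------------
  0001000101

Answer: 0001000101 (69)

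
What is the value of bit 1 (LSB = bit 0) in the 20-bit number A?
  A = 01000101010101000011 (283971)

Bit 1 is the 2nd from the right.
  01000101010101000011
                    ^
That bit is 1.

Answer: 1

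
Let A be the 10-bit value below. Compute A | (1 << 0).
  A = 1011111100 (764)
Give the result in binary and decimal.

Mask = 1 << 0 = 0000000001
Bit 0 of A is 0, so OR-ing with the mask flips it to 1.
  1011111100
| 0000000001
------------
  1011111101

Answer: 1011111101 (765)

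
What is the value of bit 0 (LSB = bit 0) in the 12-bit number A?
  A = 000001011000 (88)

Bit 0 is the 1st from the right.
  000001011000
             ^
That bit is 0.

Answer: 0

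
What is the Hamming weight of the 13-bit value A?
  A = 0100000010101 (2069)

0100000010101
1-bits at positions (from bit 0 = LSB): 0, 2, 4, 11
Count = 4

Answer: 4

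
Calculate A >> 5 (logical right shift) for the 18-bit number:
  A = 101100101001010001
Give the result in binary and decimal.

Logical shift right by 5: drop the bottom 5 bit(s), prepend 5 zero(s) on the left.
  101100101001010001  ->  keep [1011001010010], discard [10001], prepend 00000
= 000001011001010010

Answer: 000001011001010010 (5714)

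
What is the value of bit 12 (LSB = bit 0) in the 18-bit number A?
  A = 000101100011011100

Bit 12 is the 13th from the right.
  000101100011011100
       ^
That bit is 1.

Answer: 1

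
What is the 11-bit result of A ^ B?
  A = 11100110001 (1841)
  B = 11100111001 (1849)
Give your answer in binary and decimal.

Apply ^ to each column (1 where bits differ):
  11100110001
^ 11100111001
-------------
  00000001000

Answer: 00000001000 (8)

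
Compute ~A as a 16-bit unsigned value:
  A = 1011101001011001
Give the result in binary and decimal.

Flip each bit (0->1, 1->0):
  1011101001011001
  0100010110100110

Answer: 0100010110100110 (17830)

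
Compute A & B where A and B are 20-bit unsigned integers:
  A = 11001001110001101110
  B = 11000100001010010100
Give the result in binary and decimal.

Apply & to each column (1 only where both bits are 1):
  11001001110001101110
& 11000100001010010100
----------------------
  11000000000000000100

Answer: 11000000000000000100 (786436)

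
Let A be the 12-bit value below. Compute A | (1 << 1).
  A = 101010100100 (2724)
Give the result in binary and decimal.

Mask = 1 << 1 = 000000000010
Bit 1 of A is 0, so OR-ing with the mask flips it to 1.
  101010100100
| 000000000010
--------------
  101010100110

Answer: 101010100110 (2726)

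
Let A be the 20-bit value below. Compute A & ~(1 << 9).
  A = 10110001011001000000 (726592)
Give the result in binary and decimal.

Mask = ~(1 << 9) = 11111111110111111111
Bit 9 of A is 1, so AND-ing with the mask clears it to 0.
  10110001011001000000
& 11111111110111111111
----------------------
  10110001010001000000

Answer: 10110001010001000000 (726080)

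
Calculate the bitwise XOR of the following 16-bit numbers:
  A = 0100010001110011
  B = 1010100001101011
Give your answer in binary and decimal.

Apply ^ to each column (1 where bits differ):
  0100010001110011
^ 1010100001101011
------------------
  1110110000011000

Answer: 1110110000011000 (60440)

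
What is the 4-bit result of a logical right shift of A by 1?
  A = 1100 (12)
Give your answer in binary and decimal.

Logical shift right by 1: drop the bottom 1 bit(s), prepend 1 zero(s) on the left.
  1100  ->  keep [110], discard [0], prepend 0
= 0110

Answer: 0110 (6)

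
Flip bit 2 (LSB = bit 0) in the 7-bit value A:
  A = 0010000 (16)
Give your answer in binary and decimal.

Mask = 1 << 2 = 0000100
Bit 2 of A is 0; XOR with the mask flips it to 1.
  0010000
^ 0000100
---------
  0010100

Answer: 0010100 (20)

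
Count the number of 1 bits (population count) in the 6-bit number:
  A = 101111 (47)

101111
1-bits at positions (from bit 0 = LSB): 0, 1, 2, 3, 5
Count = 5

Answer: 5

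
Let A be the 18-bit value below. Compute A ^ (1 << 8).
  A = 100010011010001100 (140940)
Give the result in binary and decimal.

Mask = 1 << 8 = 000000000100000000
Bit 8 of A is 0; XOR with the mask flips it to 1.
  100010011010001100
^ 000000000100000000
--------------------
  100010011110001100

Answer: 100010011110001100 (141196)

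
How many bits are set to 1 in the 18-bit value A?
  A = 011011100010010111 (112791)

011011100010010111
1-bits at positions (from bit 0 = LSB): 0, 1, 2, 4, 7, 11, 12, 13, 15, 16
Count = 10

Answer: 10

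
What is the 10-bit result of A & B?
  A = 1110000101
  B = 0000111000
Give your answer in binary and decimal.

Apply & to each column (1 only where both bits are 1):
  1110000101
& 0000111000
------------
  0000000000

Answer: 0000000000 (0)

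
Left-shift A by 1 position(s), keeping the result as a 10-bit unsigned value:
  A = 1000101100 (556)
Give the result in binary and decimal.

Shift left by 1: drop the top 1 bit(s), append 1 zero(s) on the right.
  1000101100  ->  discard [1], keep [000101100], append 0
= 0001011000

Answer: 0001011000 (88)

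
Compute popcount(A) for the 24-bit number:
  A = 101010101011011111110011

101010101011011111110011
1-bits at positions (from bit 0 = LSB): 0, 1, 4, 5, 6, 7, 8, 9, 10, 12, 13, 15, 17, 19, 21, 23
Count = 16

Answer: 16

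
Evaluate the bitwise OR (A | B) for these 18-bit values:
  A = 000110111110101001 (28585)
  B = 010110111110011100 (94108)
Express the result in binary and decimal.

Apply | to each column (1 where either bit is 1):
  000110111110101001
| 010110111110011100
--------------------
  010110111110111101

Answer: 010110111110111101 (94141)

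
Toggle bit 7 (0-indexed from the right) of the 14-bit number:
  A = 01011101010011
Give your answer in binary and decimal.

Mask = 1 << 7 = 00000010000000
Bit 7 of A is 0; XOR with the mask flips it to 1.
  01011101010011
^ 00000010000000
----------------
  01011111010011

Answer: 01011111010011 (6099)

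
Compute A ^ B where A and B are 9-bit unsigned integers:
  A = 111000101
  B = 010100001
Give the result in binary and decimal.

Apply ^ to each column (1 where bits differ):
  111000101
^ 010100001
-----------
  101100100

Answer: 101100100 (356)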